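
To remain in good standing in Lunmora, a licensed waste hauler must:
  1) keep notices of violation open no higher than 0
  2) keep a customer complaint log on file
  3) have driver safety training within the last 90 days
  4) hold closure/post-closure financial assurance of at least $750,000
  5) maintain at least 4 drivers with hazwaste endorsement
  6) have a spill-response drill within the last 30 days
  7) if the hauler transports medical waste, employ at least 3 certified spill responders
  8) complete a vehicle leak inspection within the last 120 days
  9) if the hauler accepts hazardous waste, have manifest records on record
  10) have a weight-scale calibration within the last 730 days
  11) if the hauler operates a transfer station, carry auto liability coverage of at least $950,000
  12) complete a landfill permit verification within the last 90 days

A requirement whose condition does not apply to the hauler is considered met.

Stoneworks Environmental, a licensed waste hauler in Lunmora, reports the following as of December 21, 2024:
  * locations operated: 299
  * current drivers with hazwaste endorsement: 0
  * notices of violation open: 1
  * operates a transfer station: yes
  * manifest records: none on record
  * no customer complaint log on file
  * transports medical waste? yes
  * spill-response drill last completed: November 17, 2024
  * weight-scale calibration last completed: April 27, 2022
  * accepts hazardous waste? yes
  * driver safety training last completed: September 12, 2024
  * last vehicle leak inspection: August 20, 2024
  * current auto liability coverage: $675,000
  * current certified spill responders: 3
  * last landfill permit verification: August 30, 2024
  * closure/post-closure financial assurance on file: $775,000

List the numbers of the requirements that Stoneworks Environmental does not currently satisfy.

1, 2, 3, 5, 6, 8, 9, 10, 11, 12

1. notices of violation open 1 > 0 → not met
2. customer complaint log absent → not met
3. driver safety training 100 days ago vs limit 90 → not met
4. closure/post-closure financial assurance $775,000 ≥ $750,000 → met
5. drivers with hazwaste endorsement 0 < 4 → not met
6. spill-response drill 34 days ago vs limit 30 → not met
7. condition 'transports medical waste' holds; certified spill responders 3 ≥ 3 → met
8. vehicle leak inspection 123 days ago vs limit 120 → not met
9. condition 'accepts hazardous waste' holds; manifest records absent → not met
10. weight-scale calibration 969 days ago vs limit 730 → not met
11. condition 'operates a transfer station' holds; auto liability coverage $675,000 < $950,000 → not met
12. landfill permit verification 113 days ago vs limit 90 → not met
Not met: 1, 2, 3, 5, 6, 8, 9, 10, 11, 12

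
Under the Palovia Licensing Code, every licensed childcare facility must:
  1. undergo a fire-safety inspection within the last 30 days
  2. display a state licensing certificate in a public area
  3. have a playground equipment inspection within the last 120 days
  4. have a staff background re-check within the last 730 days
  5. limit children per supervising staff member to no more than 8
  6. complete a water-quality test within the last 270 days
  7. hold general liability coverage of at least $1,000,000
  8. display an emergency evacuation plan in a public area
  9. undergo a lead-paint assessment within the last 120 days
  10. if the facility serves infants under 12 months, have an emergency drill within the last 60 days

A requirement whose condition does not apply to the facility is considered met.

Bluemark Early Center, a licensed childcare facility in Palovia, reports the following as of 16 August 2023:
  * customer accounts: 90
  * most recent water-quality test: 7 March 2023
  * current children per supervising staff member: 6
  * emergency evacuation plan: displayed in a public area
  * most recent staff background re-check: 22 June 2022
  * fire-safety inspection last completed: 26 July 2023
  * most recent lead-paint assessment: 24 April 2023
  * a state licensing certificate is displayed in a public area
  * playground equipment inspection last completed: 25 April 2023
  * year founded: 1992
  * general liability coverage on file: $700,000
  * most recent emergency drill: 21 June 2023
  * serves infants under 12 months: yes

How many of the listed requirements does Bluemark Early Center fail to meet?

1

1. fire-safety inspection 21 days ago vs limit 30 → met
2. state licensing certificate present → met
3. playground equipment inspection 113 days ago vs limit 120 → met
4. staff background re-check 420 days ago vs limit 730 → met
5. children per supervising staff member 6 ≤ 8 → met
6. water-quality test 162 days ago vs limit 270 → met
7. general liability coverage $700,000 < $1,000,000 → not met
8. emergency evacuation plan present → met
9. lead-paint assessment 114 days ago vs limit 120 → met
10. condition 'serves infants under 12 months' holds; emergency drill 56 days ago vs limit 60 → met
Not met: 1 of 10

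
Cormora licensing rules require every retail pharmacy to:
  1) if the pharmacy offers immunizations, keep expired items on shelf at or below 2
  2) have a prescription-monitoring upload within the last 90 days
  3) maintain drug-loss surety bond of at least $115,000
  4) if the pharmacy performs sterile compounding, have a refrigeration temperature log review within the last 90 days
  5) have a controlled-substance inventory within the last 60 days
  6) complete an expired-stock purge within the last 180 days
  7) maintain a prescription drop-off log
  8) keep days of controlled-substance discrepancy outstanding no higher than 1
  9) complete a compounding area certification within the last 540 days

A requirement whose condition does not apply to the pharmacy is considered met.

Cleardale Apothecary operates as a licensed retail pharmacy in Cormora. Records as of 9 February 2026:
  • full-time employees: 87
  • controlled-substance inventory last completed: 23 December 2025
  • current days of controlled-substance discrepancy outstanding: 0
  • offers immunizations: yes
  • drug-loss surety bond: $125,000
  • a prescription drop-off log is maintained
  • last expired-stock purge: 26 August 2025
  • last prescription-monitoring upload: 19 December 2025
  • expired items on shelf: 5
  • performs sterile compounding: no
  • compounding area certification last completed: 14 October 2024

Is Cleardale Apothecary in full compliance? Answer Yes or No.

No

1. condition 'offers immunizations' holds; expired items on shelf 5 > 2 → not met
2. prescription-monitoring upload 52 days ago vs limit 90 → met
3. drug-loss surety bond $125,000 ≥ $115,000 → met
4. condition 'performs sterile compounding' does not hold → requirement n/a → met
5. controlled-substance inventory 48 days ago vs limit 60 → met
6. expired-stock purge 167 days ago vs limit 180 → met
7. prescription drop-off log present → met
8. days of controlled-substance discrepancy outstanding 0 ≤ 1 → met
9. compounding area certification 483 days ago vs limit 540 → met
Not met: 1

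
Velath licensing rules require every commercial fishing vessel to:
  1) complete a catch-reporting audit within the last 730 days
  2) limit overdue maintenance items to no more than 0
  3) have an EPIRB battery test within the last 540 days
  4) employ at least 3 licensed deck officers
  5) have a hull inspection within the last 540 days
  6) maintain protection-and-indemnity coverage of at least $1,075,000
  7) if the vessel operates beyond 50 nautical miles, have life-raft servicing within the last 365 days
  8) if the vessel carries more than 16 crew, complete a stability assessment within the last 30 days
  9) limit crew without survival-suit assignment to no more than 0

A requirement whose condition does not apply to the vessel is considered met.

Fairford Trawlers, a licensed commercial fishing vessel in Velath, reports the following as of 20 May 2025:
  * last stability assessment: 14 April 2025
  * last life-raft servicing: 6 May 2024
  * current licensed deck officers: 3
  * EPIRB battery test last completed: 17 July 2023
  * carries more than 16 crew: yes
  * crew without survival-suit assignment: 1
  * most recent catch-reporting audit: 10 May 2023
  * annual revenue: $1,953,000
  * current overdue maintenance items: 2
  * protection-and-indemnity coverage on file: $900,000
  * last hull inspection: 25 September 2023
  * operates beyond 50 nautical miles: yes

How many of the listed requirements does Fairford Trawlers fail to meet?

8

1. catch-reporting audit 741 days ago vs limit 730 → not met
2. overdue maintenance items 2 > 0 → not met
3. EPIRB battery test 673 days ago vs limit 540 → not met
4. licensed deck officers 3 ≥ 3 → met
5. hull inspection 603 days ago vs limit 540 → not met
6. protection-and-indemnity coverage $900,000 < $1,075,000 → not met
7. condition 'operates beyond 50 nautical miles' holds; life-raft servicing 379 days ago vs limit 365 → not met
8. condition 'carries more than 16 crew' holds; stability assessment 36 days ago vs limit 30 → not met
9. crew without survival-suit assignment 1 > 0 → not met
Not met: 8 of 9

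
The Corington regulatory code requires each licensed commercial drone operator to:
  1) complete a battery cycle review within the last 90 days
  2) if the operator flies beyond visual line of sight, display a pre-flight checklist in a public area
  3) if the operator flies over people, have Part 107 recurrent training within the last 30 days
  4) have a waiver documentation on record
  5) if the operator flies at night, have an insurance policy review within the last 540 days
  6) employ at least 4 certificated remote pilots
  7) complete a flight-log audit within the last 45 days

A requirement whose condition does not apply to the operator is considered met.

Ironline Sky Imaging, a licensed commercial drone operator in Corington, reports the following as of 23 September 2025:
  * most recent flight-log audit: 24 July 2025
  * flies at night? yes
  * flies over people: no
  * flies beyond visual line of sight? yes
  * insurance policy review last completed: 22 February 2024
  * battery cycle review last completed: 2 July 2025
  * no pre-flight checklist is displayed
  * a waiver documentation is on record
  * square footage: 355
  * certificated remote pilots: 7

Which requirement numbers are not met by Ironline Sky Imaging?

1. battery cycle review 83 days ago vs limit 90 → met
2. condition 'flies beyond visual line of sight' holds; pre-flight checklist absent → not met
3. condition 'flies over people' does not hold → requirement n/a → met
4. waiver documentation present → met
5. condition 'flies at night' holds; insurance policy review 579 days ago vs limit 540 → not met
6. certificated remote pilots 7 ≥ 4 → met
7. flight-log audit 61 days ago vs limit 45 → not met
Not met: 2, 5, 7

2, 5, 7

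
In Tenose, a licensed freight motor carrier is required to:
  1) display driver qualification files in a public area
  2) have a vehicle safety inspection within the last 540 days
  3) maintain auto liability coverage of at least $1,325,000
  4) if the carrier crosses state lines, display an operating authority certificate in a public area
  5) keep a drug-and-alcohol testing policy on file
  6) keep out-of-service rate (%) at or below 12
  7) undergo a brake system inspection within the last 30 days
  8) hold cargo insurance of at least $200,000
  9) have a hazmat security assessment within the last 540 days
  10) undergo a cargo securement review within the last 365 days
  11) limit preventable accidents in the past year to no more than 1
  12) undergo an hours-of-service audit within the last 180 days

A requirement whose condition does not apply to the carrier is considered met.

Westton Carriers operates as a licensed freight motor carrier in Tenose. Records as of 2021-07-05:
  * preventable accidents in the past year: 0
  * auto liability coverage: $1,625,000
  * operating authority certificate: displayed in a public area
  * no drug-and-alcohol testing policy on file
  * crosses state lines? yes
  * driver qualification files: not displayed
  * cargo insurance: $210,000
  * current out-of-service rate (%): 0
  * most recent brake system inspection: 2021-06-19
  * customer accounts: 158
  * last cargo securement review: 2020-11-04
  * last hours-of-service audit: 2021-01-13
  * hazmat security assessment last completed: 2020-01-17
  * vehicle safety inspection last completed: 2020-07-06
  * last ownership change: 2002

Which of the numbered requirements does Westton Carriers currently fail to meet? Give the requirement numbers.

1, 5

1. driver qualification files absent → not met
2. vehicle safety inspection 364 days ago vs limit 540 → met
3. auto liability coverage $1,625,000 ≥ $1,325,000 → met
4. condition 'crosses state lines' holds; operating authority certificate present → met
5. drug-and-alcohol testing policy absent → not met
6. out-of-service rate (%) 0 ≤ 12 → met
7. brake system inspection 16 days ago vs limit 30 → met
8. cargo insurance $210,000 ≥ $200,000 → met
9. hazmat security assessment 535 days ago vs limit 540 → met
10. cargo securement review 243 days ago vs limit 365 → met
11. preventable accidents in the past year 0 ≤ 1 → met
12. hours-of-service audit 173 days ago vs limit 180 → met
Not met: 1, 5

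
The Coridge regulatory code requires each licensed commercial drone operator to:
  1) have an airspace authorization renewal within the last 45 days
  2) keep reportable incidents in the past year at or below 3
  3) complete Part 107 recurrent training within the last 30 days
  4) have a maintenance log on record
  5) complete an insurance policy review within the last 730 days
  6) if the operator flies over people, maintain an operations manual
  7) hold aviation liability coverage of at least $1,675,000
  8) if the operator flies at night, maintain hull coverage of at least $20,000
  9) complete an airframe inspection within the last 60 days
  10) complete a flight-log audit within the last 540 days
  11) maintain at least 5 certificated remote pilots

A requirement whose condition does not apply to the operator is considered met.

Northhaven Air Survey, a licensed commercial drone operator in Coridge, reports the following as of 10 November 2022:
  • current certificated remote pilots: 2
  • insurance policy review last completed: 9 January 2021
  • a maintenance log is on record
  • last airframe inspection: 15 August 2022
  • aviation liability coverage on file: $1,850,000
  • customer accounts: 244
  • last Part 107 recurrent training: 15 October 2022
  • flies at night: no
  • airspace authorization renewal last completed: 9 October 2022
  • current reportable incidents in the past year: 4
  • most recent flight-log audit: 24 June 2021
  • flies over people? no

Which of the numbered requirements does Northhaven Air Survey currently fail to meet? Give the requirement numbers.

2, 9, 11

1. airspace authorization renewal 32 days ago vs limit 45 → met
2. reportable incidents in the past year 4 > 3 → not met
3. Part 107 recurrent training 26 days ago vs limit 30 → met
4. maintenance log present → met
5. insurance policy review 670 days ago vs limit 730 → met
6. condition 'flies over people' does not hold → requirement n/a → met
7. aviation liability coverage $1,850,000 ≥ $1,675,000 → met
8. condition 'flies at night' does not hold → requirement n/a → met
9. airframe inspection 87 days ago vs limit 60 → not met
10. flight-log audit 504 days ago vs limit 540 → met
11. certificated remote pilots 2 < 5 → not met
Not met: 2, 9, 11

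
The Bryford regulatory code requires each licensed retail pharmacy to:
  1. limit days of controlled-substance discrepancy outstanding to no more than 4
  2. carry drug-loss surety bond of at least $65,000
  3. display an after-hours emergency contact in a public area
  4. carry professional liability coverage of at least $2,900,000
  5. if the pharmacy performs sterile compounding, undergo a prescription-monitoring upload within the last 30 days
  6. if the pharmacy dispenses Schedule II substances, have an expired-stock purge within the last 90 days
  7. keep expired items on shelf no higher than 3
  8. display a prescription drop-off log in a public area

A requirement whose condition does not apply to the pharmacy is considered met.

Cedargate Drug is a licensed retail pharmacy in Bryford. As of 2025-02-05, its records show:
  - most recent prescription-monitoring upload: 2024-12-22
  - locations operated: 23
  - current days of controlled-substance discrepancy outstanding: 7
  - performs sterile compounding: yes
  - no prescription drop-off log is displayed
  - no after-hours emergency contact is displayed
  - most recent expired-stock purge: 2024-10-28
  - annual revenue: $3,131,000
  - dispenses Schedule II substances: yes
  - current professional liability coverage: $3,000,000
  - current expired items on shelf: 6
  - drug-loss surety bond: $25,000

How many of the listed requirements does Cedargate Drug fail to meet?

1. days of controlled-substance discrepancy outstanding 7 > 4 → not met
2. drug-loss surety bond $25,000 < $65,000 → not met
3. after-hours emergency contact absent → not met
4. professional liability coverage $3,000,000 ≥ $2,900,000 → met
5. condition 'performs sterile compounding' holds; prescription-monitoring upload 45 days ago vs limit 30 → not met
6. condition 'dispenses Schedule II substances' holds; expired-stock purge 100 days ago vs limit 90 → not met
7. expired items on shelf 6 > 3 → not met
8. prescription drop-off log absent → not met
Not met: 7 of 8

7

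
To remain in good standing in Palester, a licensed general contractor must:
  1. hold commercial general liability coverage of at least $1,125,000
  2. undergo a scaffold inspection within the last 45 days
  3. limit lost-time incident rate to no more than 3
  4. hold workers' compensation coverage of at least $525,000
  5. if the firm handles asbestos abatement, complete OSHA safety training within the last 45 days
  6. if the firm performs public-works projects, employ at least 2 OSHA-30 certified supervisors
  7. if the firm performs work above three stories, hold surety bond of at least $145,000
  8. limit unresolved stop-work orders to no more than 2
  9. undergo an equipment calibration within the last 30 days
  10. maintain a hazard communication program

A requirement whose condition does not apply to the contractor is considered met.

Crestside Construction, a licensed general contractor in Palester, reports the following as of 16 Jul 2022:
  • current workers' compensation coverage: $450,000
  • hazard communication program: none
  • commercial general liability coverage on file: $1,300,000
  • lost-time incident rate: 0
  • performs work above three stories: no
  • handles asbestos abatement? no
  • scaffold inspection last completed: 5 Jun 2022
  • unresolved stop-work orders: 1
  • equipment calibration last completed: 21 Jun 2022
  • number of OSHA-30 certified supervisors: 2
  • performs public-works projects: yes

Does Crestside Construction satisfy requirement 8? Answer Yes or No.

8. unresolved stop-work orders 1 ≤ 2 → met

Yes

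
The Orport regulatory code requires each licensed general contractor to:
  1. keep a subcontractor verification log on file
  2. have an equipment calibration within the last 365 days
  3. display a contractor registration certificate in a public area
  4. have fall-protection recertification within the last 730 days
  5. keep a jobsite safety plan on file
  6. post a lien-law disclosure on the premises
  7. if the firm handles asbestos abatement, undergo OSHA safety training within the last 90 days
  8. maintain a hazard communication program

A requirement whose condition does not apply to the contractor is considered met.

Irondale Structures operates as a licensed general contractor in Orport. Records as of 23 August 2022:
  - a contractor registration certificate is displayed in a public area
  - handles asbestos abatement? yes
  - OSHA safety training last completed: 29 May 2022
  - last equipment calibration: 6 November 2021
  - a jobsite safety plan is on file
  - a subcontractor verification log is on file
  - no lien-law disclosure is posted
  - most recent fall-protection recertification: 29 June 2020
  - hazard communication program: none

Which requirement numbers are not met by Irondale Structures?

4, 6, 8

1. subcontractor verification log present → met
2. equipment calibration 290 days ago vs limit 365 → met
3. contractor registration certificate present → met
4. fall-protection recertification 785 days ago vs limit 730 → not met
5. jobsite safety plan present → met
6. lien-law disclosure absent → not met
7. condition 'handles asbestos abatement' holds; OSHA safety training 86 days ago vs limit 90 → met
8. hazard communication program absent → not met
Not met: 4, 6, 8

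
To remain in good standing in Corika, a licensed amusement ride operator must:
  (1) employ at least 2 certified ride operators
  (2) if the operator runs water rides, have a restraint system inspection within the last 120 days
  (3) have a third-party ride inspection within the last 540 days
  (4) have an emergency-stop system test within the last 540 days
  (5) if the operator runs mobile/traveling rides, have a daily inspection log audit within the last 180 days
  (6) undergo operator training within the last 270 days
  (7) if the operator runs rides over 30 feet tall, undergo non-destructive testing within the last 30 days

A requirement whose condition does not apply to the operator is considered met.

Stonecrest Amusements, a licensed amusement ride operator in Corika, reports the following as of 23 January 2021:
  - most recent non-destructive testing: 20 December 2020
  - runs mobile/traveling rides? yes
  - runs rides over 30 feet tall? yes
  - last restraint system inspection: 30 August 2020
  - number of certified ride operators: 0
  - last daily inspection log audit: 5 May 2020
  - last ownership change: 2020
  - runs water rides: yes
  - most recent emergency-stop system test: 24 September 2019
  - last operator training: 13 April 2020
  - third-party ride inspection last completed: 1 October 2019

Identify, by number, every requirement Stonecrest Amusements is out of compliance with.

1. certified ride operators 0 < 2 → not met
2. condition 'runs water rides' holds; restraint system inspection 146 days ago vs limit 120 → not met
3. third-party ride inspection 480 days ago vs limit 540 → met
4. emergency-stop system test 487 days ago vs limit 540 → met
5. condition 'runs mobile/traveling rides' holds; daily inspection log audit 263 days ago vs limit 180 → not met
6. operator training 285 days ago vs limit 270 → not met
7. condition 'runs rides over 30 feet tall' holds; non-destructive testing 34 days ago vs limit 30 → not met
Not met: 1, 2, 5, 6, 7

1, 2, 5, 6, 7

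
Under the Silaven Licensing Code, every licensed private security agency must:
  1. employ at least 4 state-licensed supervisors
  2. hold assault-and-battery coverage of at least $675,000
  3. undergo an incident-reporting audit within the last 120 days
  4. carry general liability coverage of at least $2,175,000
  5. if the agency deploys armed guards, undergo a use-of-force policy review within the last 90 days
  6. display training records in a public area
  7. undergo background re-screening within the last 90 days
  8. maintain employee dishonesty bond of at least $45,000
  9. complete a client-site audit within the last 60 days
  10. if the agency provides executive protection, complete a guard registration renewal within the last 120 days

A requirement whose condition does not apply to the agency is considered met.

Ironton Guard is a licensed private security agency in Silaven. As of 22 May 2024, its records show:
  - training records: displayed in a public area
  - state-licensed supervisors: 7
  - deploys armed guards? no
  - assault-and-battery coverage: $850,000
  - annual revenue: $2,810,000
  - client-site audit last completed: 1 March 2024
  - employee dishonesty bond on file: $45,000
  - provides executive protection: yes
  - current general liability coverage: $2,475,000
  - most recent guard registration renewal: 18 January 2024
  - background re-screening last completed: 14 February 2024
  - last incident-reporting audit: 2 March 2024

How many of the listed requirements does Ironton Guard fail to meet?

1. state-licensed supervisors 7 ≥ 4 → met
2. assault-and-battery coverage $850,000 ≥ $675,000 → met
3. incident-reporting audit 81 days ago vs limit 120 → met
4. general liability coverage $2,475,000 ≥ $2,175,000 → met
5. condition 'deploys armed guards' does not hold → requirement n/a → met
6. training records present → met
7. background re-screening 98 days ago vs limit 90 → not met
8. employee dishonesty bond $45,000 ≥ $45,000 → met
9. client-site audit 82 days ago vs limit 60 → not met
10. condition 'provides executive protection' holds; guard registration renewal 125 days ago vs limit 120 → not met
Not met: 3 of 10

3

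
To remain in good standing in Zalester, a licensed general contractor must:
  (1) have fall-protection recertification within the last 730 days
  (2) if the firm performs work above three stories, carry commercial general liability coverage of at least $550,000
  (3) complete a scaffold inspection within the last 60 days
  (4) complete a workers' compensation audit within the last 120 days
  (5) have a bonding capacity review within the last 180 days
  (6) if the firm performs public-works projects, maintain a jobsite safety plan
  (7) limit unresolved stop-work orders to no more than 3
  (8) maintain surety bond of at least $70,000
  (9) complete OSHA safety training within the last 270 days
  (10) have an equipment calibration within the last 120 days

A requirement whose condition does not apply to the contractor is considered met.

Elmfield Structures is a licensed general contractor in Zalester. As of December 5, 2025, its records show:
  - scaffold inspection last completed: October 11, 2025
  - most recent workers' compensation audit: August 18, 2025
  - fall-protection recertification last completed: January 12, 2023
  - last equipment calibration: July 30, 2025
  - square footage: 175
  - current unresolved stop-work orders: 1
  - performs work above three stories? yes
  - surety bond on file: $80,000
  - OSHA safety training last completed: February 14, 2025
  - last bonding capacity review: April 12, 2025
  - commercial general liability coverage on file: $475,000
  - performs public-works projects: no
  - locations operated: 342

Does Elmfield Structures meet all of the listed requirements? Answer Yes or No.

No

1. fall-protection recertification 1058 days ago vs limit 730 → not met
2. condition 'performs work above three stories' holds; commercial general liability coverage $475,000 < $550,000 → not met
3. scaffold inspection 55 days ago vs limit 60 → met
4. workers' compensation audit 109 days ago vs limit 120 → met
5. bonding capacity review 237 days ago vs limit 180 → not met
6. condition 'performs public-works projects' does not hold → requirement n/a → met
7. unresolved stop-work orders 1 ≤ 3 → met
8. surety bond $80,000 ≥ $70,000 → met
9. OSHA safety training 294 days ago vs limit 270 → not met
10. equipment calibration 128 days ago vs limit 120 → not met
Not met: 1, 2, 5, 9, 10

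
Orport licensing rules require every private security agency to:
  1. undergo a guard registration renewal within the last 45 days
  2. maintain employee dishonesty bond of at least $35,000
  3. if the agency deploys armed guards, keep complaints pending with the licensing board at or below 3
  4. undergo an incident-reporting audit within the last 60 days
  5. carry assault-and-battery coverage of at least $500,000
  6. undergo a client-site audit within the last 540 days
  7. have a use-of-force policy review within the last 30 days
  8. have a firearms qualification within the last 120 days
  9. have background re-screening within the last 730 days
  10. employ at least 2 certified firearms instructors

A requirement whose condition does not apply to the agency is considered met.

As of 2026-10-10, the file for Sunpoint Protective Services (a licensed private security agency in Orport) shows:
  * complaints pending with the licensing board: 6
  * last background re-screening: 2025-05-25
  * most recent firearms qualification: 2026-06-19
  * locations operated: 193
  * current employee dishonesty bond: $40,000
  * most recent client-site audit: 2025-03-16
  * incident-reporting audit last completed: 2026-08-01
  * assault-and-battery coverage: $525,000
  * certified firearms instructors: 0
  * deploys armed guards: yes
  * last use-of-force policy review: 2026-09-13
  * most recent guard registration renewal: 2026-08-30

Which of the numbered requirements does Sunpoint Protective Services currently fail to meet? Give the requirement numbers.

3, 4, 6, 10

1. guard registration renewal 41 days ago vs limit 45 → met
2. employee dishonesty bond $40,000 ≥ $35,000 → met
3. condition 'deploys armed guards' holds; complaints pending with the licensing board 6 > 3 → not met
4. incident-reporting audit 70 days ago vs limit 60 → not met
5. assault-and-battery coverage $525,000 ≥ $500,000 → met
6. client-site audit 573 days ago vs limit 540 → not met
7. use-of-force policy review 27 days ago vs limit 30 → met
8. firearms qualification 113 days ago vs limit 120 → met
9. background re-screening 503 days ago vs limit 730 → met
10. certified firearms instructors 0 < 2 → not met
Not met: 3, 4, 6, 10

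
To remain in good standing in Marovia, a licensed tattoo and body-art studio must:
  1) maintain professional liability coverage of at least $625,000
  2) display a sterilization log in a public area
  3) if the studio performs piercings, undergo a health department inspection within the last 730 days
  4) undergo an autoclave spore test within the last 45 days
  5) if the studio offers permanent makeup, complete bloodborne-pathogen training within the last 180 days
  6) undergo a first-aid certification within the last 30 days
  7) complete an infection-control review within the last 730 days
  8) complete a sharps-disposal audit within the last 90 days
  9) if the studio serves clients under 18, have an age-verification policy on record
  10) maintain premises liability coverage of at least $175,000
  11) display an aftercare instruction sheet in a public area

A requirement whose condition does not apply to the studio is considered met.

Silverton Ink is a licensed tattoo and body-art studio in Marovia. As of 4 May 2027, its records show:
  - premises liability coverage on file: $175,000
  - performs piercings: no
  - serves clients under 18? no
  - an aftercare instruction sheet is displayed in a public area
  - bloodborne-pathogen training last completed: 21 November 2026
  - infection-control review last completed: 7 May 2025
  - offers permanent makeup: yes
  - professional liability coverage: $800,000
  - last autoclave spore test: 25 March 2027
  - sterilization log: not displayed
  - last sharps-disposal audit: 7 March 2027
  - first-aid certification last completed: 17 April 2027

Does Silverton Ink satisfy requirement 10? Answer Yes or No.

10. premises liability coverage $175,000 ≥ $175,000 → met

Yes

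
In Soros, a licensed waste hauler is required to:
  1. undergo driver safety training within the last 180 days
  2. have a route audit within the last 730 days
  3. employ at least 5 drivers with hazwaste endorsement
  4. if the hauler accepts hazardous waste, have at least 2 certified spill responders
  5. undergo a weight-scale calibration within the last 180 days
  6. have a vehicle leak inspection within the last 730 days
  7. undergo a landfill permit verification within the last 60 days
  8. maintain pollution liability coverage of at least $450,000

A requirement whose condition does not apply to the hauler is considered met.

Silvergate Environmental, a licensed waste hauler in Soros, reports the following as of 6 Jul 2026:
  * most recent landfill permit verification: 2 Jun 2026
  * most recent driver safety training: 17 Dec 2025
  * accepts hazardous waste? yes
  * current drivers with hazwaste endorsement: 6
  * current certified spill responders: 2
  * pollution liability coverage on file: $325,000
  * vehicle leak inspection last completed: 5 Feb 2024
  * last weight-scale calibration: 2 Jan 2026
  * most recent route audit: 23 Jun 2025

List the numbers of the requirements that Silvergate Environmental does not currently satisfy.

1. driver safety training 201 days ago vs limit 180 → not met
2. route audit 378 days ago vs limit 730 → met
3. drivers with hazwaste endorsement 6 ≥ 5 → met
4. condition 'accepts hazardous waste' holds; certified spill responders 2 ≥ 2 → met
5. weight-scale calibration 185 days ago vs limit 180 → not met
6. vehicle leak inspection 882 days ago vs limit 730 → not met
7. landfill permit verification 34 days ago vs limit 60 → met
8. pollution liability coverage $325,000 < $450,000 → not met
Not met: 1, 5, 6, 8

1, 5, 6, 8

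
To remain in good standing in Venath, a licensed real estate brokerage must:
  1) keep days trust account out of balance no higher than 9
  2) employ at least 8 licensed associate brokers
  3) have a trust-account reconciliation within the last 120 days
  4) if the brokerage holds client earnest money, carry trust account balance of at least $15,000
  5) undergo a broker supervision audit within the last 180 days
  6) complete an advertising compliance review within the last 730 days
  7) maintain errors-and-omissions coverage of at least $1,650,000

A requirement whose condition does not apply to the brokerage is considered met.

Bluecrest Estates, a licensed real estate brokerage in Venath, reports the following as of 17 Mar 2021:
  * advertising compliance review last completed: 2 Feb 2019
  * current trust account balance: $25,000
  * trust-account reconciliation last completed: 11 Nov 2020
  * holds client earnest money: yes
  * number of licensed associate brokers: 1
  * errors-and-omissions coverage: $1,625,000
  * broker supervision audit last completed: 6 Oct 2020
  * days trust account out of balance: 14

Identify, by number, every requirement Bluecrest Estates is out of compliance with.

1, 2, 3, 6, 7

1. days trust account out of balance 14 > 9 → not met
2. licensed associate brokers 1 < 8 → not met
3. trust-account reconciliation 126 days ago vs limit 120 → not met
4. condition 'holds client earnest money' holds; trust account balance $25,000 ≥ $15,000 → met
5. broker supervision audit 162 days ago vs limit 180 → met
6. advertising compliance review 774 days ago vs limit 730 → not met
7. errors-and-omissions coverage $1,625,000 < $1,650,000 → not met
Not met: 1, 2, 3, 6, 7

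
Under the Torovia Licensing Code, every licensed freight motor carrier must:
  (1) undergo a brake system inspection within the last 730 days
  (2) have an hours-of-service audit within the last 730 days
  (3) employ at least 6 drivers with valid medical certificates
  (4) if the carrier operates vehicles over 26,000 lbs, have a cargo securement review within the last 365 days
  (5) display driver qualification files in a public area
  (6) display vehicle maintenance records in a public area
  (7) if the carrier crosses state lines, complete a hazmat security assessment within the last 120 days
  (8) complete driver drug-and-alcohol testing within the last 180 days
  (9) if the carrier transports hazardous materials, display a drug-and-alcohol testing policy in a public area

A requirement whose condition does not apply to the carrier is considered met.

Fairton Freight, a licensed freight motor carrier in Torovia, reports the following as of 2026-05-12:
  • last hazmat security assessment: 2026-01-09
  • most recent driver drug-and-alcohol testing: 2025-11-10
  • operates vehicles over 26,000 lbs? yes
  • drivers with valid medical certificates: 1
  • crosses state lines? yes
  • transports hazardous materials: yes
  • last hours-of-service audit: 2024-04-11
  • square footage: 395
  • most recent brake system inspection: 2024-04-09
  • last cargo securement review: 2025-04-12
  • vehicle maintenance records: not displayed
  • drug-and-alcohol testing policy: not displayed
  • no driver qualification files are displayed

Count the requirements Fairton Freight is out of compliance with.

1. brake system inspection 763 days ago vs limit 730 → not met
2. hours-of-service audit 761 days ago vs limit 730 → not met
3. drivers with valid medical certificates 1 < 6 → not met
4. condition 'operates vehicles over 26,000 lbs' holds; cargo securement review 395 days ago vs limit 365 → not met
5. driver qualification files absent → not met
6. vehicle maintenance records absent → not met
7. condition 'crosses state lines' holds; hazmat security assessment 123 days ago vs limit 120 → not met
8. driver drug-and-alcohol testing 183 days ago vs limit 180 → not met
9. condition 'transports hazardous materials' holds; drug-and-alcohol testing policy absent → not met
Not met: 9 of 9

9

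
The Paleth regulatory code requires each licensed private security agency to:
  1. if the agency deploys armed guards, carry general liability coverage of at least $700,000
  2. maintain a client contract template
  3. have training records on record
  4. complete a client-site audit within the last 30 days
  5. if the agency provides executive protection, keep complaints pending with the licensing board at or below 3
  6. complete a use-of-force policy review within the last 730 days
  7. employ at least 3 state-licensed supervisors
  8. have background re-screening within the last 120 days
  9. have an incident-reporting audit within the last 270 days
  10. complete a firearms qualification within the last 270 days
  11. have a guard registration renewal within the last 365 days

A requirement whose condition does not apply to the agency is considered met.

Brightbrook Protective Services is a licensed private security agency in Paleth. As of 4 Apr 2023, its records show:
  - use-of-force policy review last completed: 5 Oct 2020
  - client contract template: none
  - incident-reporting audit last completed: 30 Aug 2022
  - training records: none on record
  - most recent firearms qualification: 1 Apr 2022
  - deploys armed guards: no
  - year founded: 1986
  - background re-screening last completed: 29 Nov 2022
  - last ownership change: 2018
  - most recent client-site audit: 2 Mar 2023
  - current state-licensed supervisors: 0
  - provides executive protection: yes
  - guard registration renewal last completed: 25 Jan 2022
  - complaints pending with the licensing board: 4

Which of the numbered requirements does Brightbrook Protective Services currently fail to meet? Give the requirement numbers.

2, 3, 4, 5, 6, 7, 8, 10, 11

1. condition 'deploys armed guards' does not hold → requirement n/a → met
2. client contract template absent → not met
3. training records absent → not met
4. client-site audit 33 days ago vs limit 30 → not met
5. condition 'provides executive protection' holds; complaints pending with the licensing board 4 > 3 → not met
6. use-of-force policy review 911 days ago vs limit 730 → not met
7. state-licensed supervisors 0 < 3 → not met
8. background re-screening 126 days ago vs limit 120 → not met
9. incident-reporting audit 217 days ago vs limit 270 → met
10. firearms qualification 368 days ago vs limit 270 → not met
11. guard registration renewal 434 days ago vs limit 365 → not met
Not met: 2, 3, 4, 5, 6, 7, 8, 10, 11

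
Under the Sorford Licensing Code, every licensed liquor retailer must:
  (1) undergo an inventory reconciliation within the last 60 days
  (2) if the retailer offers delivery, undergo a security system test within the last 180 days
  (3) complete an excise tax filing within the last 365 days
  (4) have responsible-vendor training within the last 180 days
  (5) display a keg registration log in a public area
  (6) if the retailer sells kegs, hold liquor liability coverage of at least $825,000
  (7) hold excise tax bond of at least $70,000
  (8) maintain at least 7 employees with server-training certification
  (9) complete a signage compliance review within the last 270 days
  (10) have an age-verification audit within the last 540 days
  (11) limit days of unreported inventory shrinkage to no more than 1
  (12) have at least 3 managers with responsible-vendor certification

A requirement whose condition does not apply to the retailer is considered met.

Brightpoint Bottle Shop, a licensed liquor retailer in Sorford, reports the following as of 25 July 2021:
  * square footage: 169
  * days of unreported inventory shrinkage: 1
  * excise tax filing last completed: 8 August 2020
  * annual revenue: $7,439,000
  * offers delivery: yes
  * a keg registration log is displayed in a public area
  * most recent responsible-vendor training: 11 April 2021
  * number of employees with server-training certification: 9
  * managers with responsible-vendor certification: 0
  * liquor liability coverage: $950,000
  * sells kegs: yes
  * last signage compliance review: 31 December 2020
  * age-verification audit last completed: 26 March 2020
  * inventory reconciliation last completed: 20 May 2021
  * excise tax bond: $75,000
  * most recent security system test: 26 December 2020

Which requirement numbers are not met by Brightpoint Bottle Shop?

1, 2, 12

1. inventory reconciliation 66 days ago vs limit 60 → not met
2. condition 'offers delivery' holds; security system test 211 days ago vs limit 180 → not met
3. excise tax filing 351 days ago vs limit 365 → met
4. responsible-vendor training 105 days ago vs limit 180 → met
5. keg registration log present → met
6. condition 'sells kegs' holds; liquor liability coverage $950,000 ≥ $825,000 → met
7. excise tax bond $75,000 ≥ $70,000 → met
8. employees with server-training certification 9 ≥ 7 → met
9. signage compliance review 206 days ago vs limit 270 → met
10. age-verification audit 486 days ago vs limit 540 → met
11. days of unreported inventory shrinkage 1 ≤ 1 → met
12. managers with responsible-vendor certification 0 < 3 → not met
Not met: 1, 2, 12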